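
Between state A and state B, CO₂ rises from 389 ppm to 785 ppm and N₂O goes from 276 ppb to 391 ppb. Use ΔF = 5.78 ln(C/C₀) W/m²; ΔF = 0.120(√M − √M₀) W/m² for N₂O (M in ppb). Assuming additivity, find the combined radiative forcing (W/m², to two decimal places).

CO₂: 5.78 × ln(785/389) = 5.78 × ln(2.01799) = 5.78 × 0.70210 = 4.0581 W/m².
N₂O: 0.120 × (√391 − √276) = 0.120 × (19.7737 − 16.6132) = 0.120 × 3.1605 = 0.3793 W/m².
Total ΔF = 4.0581 + 0.3793 = 4.4374 W/m².

ΔF = 4.44 W/m²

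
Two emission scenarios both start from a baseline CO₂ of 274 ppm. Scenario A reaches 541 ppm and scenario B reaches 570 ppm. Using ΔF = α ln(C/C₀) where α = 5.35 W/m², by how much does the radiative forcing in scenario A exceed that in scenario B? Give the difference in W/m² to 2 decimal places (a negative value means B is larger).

ΔF_A = 5.35 ln(541/274) = 5.35 × 0.68029 = 3.6396 W/m².
ΔF_B = 5.35 ln(570/274) = 5.35 × 0.73251 = 3.9189 W/m².
Difference: 3.6396 − 3.9189 = -0.2793 W/m².

ΔF_A − ΔF_B = -0.28 W/m²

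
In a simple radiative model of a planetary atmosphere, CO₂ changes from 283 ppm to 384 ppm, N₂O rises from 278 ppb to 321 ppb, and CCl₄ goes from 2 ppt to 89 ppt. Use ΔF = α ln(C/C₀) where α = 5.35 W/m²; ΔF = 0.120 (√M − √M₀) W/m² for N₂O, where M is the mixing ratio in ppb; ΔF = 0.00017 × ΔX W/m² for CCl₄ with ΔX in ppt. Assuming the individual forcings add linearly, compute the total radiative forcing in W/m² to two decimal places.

ΔF = 1.80 W/m²

CO₂: 5.35 × ln(384/283) = 5.35 × ln(1.35689) = 5.35 × 0.30520 = 1.6328 W/m².
N₂O: 0.120 × (√321 − √278) = 0.120 × (17.9165 − 16.6733) = 0.120 × 1.2432 = 0.1492 W/m².
CCl₄: ΔF = 0.00017 × (89 − 2) = 0.00017 × 87 = 0.0148 W/m².
Total ΔF = 1.6328 + 0.1492 + 0.0148 = 1.7968 W/m².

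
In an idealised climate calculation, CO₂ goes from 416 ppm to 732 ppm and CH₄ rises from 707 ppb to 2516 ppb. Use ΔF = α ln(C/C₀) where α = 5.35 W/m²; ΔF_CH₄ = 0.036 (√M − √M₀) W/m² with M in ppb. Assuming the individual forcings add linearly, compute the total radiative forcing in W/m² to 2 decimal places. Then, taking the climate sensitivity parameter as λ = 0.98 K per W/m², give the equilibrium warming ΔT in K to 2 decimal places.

ΔF = 3.87 W/m²; ΔT = 3.79 K

CO₂: 5.35 × ln(732/416) = 5.35 × ln(1.75962) = 5.35 × 0.56510 = 3.0233 W/m².
CH₄: 0.036 × (√2516 − √707) = 0.036 × (50.1597 − 26.5895) = 0.036 × 23.5702 = 0.8485 W/m².
Total ΔF = 3.0233 + 0.8485 = 3.8718 W/m².
ΔT = λ ΔF = 0.98 × 3.87 = 3.7926 K.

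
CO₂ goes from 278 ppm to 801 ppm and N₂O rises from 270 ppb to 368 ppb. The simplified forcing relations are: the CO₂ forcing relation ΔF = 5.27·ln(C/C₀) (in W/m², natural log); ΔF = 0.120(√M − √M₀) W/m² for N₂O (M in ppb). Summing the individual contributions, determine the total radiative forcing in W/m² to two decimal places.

ΔF = 5.91 W/m²

CO₂: 5.27 × ln(801/278) = 5.27 × ln(2.88129) = 5.27 × 1.05824 = 5.5769 W/m².
N₂O: 0.120 × (√368 − √270) = 0.120 × (19.1833 − 16.4317) = 0.120 × 2.7516 = 0.3302 W/m².
Total ΔF = 5.5769 + 0.3302 = 5.9071 W/m².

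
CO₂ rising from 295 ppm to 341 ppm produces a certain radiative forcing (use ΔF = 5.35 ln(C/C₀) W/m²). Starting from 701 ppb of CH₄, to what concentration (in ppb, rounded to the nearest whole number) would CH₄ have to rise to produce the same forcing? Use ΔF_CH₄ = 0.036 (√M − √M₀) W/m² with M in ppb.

CO₂ forcing: 5.35 × ln(341/295) = 5.35 × 0.144907 = 0.77525 W/m².
Set 0.036(√M − √701) = 0.77525: √M = 0.77525/0.036 + √701 = 21.5347 + 26.4764 = 48.0111.
M = (48.0111)² = 2305.07 ppb.

M ≈ 2305 ppb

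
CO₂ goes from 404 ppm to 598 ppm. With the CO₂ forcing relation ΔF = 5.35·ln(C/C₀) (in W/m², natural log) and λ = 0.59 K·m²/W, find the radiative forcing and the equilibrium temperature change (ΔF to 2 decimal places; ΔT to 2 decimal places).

ΔF = 2.10 W/m²; ΔT = 1.24 K

CO₂: 5.35 × ln(598/404) = 5.35 × ln(1.48020) = 5.35 × 0.39218 = 2.0982 W/m².
ΔT = λ ΔF = 0.59 × 2.10 = 1.2390 K.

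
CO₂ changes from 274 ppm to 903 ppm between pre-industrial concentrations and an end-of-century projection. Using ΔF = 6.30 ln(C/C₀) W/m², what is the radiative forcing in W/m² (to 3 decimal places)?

CO₂ absorption bands are partially saturated, so forcing scales with the logarithm of the concentration ratio.
CO₂: 6.30 × ln(903/274) = 6.30 × ln(3.29562) = 6.30 × 1.19259 = 7.5133 W/m².

ΔF = 7.513 W/m²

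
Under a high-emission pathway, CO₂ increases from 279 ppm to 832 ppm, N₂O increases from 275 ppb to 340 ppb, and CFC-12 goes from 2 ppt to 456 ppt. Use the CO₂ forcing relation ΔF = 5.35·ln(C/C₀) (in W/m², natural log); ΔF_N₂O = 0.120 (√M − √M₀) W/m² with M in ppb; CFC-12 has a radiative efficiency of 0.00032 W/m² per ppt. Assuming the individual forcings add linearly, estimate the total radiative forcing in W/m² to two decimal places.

ΔF = 6.21 W/m²

CO₂: 5.35 × ln(832/279) = 5.35 × ln(2.98208) = 5.35 × 1.09262 = 5.8455 W/m².
N₂O: 0.120 × (√340 − √275) = 0.120 × (18.4391 − 16.5831) = 0.120 × 1.8560 = 0.2227 W/m².
CFC-12: ΔF = 0.00032 × (456 − 2) = 0.00032 × 454 = 0.1453 W/m².
Total ΔF = 5.8455 + 0.2227 + 0.1453 = 6.2135 W/m².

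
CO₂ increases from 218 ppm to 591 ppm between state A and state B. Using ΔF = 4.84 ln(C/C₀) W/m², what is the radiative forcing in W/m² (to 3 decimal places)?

CO₂ absorption bands are partially saturated, so forcing scales with the logarithm of the concentration ratio.
CO₂: 4.84 × ln(591/218) = 4.84 × ln(2.71101) = 4.84 × 0.99732 = 4.8270 W/m².

ΔF = 4.827 W/m²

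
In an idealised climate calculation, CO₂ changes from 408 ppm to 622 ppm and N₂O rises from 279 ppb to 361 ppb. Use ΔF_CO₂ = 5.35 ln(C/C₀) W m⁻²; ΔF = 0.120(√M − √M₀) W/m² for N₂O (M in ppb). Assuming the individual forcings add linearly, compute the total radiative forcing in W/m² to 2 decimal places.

CO₂: 5.35 × ln(622/408) = 5.35 × ln(1.52451) = 5.35 × 0.42167 = 2.2559 W/m².
N₂O: 0.120 × (√361 − √279) = 0.120 × (19.0000 − 16.7033) = 0.120 × 2.2967 = 0.2756 W/m².
Total ΔF = 2.2559 + 0.2756 = 2.5315 W/m².

ΔF = 2.53 W/m²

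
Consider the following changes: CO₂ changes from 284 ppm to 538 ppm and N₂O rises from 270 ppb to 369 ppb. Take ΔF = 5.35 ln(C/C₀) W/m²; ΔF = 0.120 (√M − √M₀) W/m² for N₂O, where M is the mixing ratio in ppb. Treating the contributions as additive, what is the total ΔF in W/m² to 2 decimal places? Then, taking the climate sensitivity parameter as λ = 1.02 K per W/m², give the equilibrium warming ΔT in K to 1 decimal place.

CO₂: 5.35 × ln(538/284) = 5.35 × ln(1.89437) = 5.35 × 0.63889 = 3.4181 W/m².
N₂O: 0.120 × (√369 − √270) = 0.120 × (19.2094 − 16.4317) = 0.120 × 2.7777 = 0.3333 W/m².
Total ΔF = 3.4181 + 0.3333 = 3.7514 W/m².
ΔT = λ ΔF = 1.02 × 3.75 = 3.8250 K.

ΔF = 3.75 W/m²; ΔT = 3.8 K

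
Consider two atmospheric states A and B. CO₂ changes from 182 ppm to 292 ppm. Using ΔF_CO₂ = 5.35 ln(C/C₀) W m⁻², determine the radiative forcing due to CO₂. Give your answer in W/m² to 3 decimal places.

ΔF = 2.529 W/m²

CO₂ absorption bands are partially saturated, so forcing scales with the logarithm of the concentration ratio.
CO₂: 5.35 × ln(292/182) = 5.35 × ln(1.60440) = 5.35 × 0.47275 = 2.5292 W/m².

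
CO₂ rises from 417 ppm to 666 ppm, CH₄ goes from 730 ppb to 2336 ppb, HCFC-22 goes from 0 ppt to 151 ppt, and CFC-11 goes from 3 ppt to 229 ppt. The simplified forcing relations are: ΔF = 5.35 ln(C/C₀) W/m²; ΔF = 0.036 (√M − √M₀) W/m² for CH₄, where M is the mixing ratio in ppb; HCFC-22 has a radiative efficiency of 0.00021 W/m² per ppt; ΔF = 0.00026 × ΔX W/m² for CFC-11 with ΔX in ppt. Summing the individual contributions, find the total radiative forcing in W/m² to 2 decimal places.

ΔF = 3.36 W/m²

CO₂: 5.35 × ln(666/417) = 5.35 × ln(1.59712) = 5.35 × 0.46820 = 2.5049 W/m².
CH₄: 0.036 × (√2336 − √730) = 0.036 × (48.3322 − 27.0185) = 0.036 × 21.3137 = 0.7673 W/m².
HCFC-22: ΔF = 0.00021 × (151 − 0) = 0.00021 × 151 = 0.0317 W/m².
CFC-11: ΔF = 0.00026 × (229 − 3) = 0.00026 × 226 = 0.0588 W/m².
Total ΔF = 2.5049 + 0.7673 + 0.0317 + 0.0588 = 3.3627 W/m².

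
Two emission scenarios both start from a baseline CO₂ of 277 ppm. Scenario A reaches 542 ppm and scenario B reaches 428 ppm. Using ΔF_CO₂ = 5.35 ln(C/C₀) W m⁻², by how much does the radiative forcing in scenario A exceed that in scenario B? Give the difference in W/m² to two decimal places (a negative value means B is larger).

ΔF_A = 5.35 ln(542/277) = 5.35 × 0.67125 = 3.5912 W/m².
ΔF_B = 5.35 ln(428/277) = 5.35 × 0.43511 = 2.3278 W/m².
Difference: 3.5912 − 2.3278 = 1.2634 W/m².

ΔF_A − ΔF_B = 1.26 W/m²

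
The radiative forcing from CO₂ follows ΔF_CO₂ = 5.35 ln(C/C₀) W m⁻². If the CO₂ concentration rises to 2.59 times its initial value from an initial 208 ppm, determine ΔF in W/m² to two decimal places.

ΔF = 5.35 × ln(2.59) = 5.35 × 0.95166 = 5.0914 W/m².

ΔF = 5.09 W/m²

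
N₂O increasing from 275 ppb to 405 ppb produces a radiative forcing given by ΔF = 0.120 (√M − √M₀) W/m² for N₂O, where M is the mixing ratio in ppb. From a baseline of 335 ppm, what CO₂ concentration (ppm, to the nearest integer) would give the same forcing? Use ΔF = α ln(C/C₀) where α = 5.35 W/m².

C ≈ 363 ppm

N₂O forcing: 0.120 × (√405 − √275) = 0.120 × (20.1246 − 16.5831) = 0.120 × 3.5415 = 0.42498 W/m².
Set 5.35 ln(C/335) = 0.42498: ln(C/335) = 0.42498/5.35 = 0.07944, so C = 335 × e^0.07944 = 335 × 1.08268 = 362.70 ppm.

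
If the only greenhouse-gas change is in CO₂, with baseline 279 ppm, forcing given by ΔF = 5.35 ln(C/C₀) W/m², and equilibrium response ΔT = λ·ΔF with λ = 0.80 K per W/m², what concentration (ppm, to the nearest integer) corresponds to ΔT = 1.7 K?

Required forcing: ΔF = ΔT/λ = 1.7/0.80 = 2.1250 W/m².
Then ln(C/279) = ΔF/5.35 = 2.1250/5.35 = 0.39720.
So C = 279 × e^0.39720 = 279 × 1.48765 = 415.05 ppm.

C ≈ 415 ppm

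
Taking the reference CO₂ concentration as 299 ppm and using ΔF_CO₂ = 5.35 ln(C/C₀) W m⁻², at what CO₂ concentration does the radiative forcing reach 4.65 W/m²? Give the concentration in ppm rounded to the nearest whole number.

Set 5.35 ln(C/299) = 4.65, so ln(C/299) = 4.65/5.35 = 0.86916.
Then C/299 = e^0.86916 = 2.38491, giving C = 299 × 2.38491 = 713.09 ppm.

C ≈ 713 ppm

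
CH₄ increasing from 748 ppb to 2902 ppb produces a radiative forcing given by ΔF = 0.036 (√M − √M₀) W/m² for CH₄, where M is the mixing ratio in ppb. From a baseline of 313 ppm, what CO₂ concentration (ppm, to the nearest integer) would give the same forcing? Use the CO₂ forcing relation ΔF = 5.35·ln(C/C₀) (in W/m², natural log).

CH₄ forcing: 0.036 × (√2902 − √748) = 0.036 × (53.8702 − 27.3496) = 0.036 × 26.5206 = 0.95474 W/m².
Set 5.35 ln(C/313) = 0.95474: ln(C/313) = 0.95474/5.35 = 0.17846, so C = 313 × e^0.17846 = 313 × 1.19538 = 374.15 ppm.

C ≈ 374 ppm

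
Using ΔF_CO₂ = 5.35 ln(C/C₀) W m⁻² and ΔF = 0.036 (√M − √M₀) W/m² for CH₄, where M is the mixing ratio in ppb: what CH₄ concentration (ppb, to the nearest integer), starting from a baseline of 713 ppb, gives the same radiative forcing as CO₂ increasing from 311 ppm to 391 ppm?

M ≈ 3687 ppb

CO₂ forcing: 5.35 × ln(391/311) = 5.35 × 0.228915 = 1.22470 W/m².
Set 0.036(√M − √713) = 1.22470: √M = 1.22470/0.036 + √713 = 34.0194 + 26.7021 = 60.7215.
M = (60.7215)² = 3687.10 ppb.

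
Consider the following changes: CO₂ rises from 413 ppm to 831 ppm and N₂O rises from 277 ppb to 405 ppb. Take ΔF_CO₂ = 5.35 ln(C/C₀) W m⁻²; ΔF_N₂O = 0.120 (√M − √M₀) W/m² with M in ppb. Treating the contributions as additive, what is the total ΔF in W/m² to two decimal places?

CO₂: 5.35 × ln(831/413) = 5.35 × ln(2.01211) = 5.35 × 0.69918 = 3.7406 W/m².
N₂O: 0.120 × (√405 − √277) = 0.120 × (20.1246 − 16.6433) = 0.120 × 3.4813 = 0.4178 W/m².
Total ΔF = 3.7406 + 0.4178 = 4.1584 W/m².

ΔF = 4.16 W/m²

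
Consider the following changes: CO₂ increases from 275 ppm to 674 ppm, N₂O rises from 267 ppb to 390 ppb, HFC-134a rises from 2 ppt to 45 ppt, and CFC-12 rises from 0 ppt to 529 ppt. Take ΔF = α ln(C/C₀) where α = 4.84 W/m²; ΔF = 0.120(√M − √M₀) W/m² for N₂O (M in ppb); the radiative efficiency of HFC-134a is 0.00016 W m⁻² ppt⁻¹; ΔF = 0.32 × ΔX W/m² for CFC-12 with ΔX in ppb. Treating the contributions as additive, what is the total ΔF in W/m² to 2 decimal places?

CO₂: 4.84 × ln(674/275) = 4.84 × ln(2.45091) = 4.84 × 0.89646 = 4.3389 W/m².
N₂O: 0.120 × (√390 − √267) = 0.120 × (19.7484 − 16.3401) = 0.120 × 3.4083 = 0.4090 W/m².
HFC-134a: ΔF = 0.00016 × (45 − 2) = 0.00016 × 43 = 0.0069 W/m².
CFC-12: Δ = 529 − 0 = 529 ppt = 0.529 ppb; ΔF = 0.32 × 0.529 = 0.1693 W/m².
Total ΔF = 4.3389 + 0.4090 + 0.0069 + 0.1693 = 4.9241 W/m².

ΔF = 4.92 W/m²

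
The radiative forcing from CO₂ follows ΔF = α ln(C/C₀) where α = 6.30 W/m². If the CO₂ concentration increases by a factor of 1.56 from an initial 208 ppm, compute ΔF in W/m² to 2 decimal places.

ΔF = 2.80 W/m²

Because the forcing depends only on the ratio C/C₀, the initial concentration does not enter.
ΔF = 6.30 × ln(1.56) = 6.30 × 0.44469 = 2.8015 W/m².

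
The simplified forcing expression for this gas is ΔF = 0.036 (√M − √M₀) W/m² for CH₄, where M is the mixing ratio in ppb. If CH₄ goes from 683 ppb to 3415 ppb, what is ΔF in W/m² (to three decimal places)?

ΔF = 1.163 W/m²

CH₄: 0.036 × (√3415 − √683) = 0.036 × (58.4380 − 26.1343) = 0.036 × 32.3037 = 1.1629 W/m².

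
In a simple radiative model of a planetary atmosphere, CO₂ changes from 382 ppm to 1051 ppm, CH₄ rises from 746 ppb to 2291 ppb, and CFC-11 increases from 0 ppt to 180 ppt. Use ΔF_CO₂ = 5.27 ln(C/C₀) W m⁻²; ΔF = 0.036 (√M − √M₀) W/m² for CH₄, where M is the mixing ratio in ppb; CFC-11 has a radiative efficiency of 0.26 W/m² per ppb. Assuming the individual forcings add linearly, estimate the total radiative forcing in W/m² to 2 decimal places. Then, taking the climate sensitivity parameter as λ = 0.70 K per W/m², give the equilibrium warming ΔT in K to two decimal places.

ΔF = 6.12 W/m²; ΔT = 4.28 K

CO₂: 5.27 × ln(1051/382) = 5.27 × ln(2.75131) = 5.27 × 1.01208 = 5.3337 W/m².
CH₄: 0.036 × (√2291 − √746) = 0.036 × (47.8644 − 27.3130) = 0.036 × 20.5514 = 0.7399 W/m².
CFC-11: Δ = 180 − 0 = 180 ppt = 0.180 ppb; ΔF = 0.26 × 0.180 = 0.0468 W/m².
Total ΔF = 5.3337 + 0.7399 + 0.0468 = 6.1204 W/m².
ΔT = λ ΔF = 0.70 × 6.12 = 4.2840 K.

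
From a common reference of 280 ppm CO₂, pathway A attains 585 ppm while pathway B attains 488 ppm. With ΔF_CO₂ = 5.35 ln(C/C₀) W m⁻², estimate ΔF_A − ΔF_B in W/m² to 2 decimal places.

ΔF_A − ΔF_B = 0.97 W/m²

ΔF_A = 5.35 ln(585/280) = 5.35 × 0.73682 = 3.9420 W/m².
ΔF_B = 5.35 ln(488/280) = 5.35 × 0.55553 = 2.9721 W/m².
Difference: 3.9420 − 2.9721 = 0.9699 W/m².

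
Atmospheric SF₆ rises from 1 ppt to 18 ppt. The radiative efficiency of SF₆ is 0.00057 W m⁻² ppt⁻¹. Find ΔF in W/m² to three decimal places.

SF₆: ΔF = 0.00057 × (18 − 1) = 0.00057 × 17 = 0.0097 W/m².

ΔF = 0.010 W/m²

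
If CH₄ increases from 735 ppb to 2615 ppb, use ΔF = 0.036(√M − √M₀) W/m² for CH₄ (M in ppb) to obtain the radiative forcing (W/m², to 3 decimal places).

CH₄: 0.036 × (√2615 − √735) = 0.036 × (51.1371 − 27.1109) = 0.036 × 24.0262 = 0.8649 W/m².

ΔF = 0.865 W/m²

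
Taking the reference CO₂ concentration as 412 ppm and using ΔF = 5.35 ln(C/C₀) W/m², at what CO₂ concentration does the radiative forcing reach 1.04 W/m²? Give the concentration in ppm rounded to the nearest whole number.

C ≈ 500 ppm

Set 5.35 ln(C/412) = 1.04, so ln(C/412) = 1.04/5.35 = 0.19439.
Then C/412 = e^0.19439 = 1.21457, giving C = 412 × 1.21457 = 500.40 ppm.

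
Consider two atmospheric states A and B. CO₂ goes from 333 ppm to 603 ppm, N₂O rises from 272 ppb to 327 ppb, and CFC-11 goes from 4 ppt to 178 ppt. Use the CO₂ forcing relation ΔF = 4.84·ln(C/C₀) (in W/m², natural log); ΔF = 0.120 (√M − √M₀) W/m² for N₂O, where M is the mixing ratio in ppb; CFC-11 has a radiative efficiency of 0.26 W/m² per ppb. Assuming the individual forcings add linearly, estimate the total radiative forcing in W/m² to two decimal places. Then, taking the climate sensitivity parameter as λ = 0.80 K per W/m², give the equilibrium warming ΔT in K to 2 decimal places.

ΔF = 3.11 W/m²; ΔT = 2.49 K

CO₂: 4.84 × ln(603/333) = 4.84 × ln(1.81081) = 4.84 × 0.59377 = 2.8738 W/m².
N₂O: 0.120 × (√327 − √272) = 0.120 × (18.0831 − 16.4924) = 0.120 × 1.5907 = 0.1909 W/m².
CFC-11: Δ = 178 − 4 = 174 ppt = 0.174 ppb; ΔF = 0.26 × 0.174 = 0.0452 W/m².
Total ΔF = 2.8738 + 0.1909 + 0.0452 = 3.1099 W/m².
ΔT = λ ΔF = 0.80 × 3.11 = 2.4880 K.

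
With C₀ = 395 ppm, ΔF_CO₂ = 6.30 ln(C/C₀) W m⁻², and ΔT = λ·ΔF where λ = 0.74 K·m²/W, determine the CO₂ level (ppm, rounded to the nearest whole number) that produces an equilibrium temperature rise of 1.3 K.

Required forcing: ΔF = ΔT/λ = 1.3/0.74 = 1.7568 W/m².
Then ln(C/395) = ΔF/6.30 = 1.7568/6.30 = 0.27886.
So C = 395 × e^0.27886 = 395 × 1.32162 = 522.04 ppm.

C ≈ 522 ppm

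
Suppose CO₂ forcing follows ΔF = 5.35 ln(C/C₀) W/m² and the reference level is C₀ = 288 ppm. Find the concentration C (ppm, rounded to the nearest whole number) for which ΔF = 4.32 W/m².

C ≈ 646 ppm

Set 5.35 ln(C/288) = 4.32, so ln(C/288) = 4.32/5.35 = 0.80748.
Then C/288 = e^0.80748 = 2.24225, giving C = 288 × 2.24225 = 645.77 ppm.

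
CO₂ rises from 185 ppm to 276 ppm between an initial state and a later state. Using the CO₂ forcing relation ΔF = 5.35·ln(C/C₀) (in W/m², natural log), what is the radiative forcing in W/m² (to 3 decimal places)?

ΔF = 2.140 W/m²

CO₂: 5.35 × ln(276/185) = 5.35 × ln(1.49189) = 5.35 × 0.40004 = 2.1402 W/m².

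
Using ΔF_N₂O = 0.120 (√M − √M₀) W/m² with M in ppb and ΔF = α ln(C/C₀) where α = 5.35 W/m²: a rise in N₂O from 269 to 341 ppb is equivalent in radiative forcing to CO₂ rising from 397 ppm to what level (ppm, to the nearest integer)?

N₂O forcing: 0.120 × (√341 − √269) = 0.120 × (18.4662 − 16.4012) = 0.120 × 2.0650 = 0.24780 W/m².
Set 5.35 ln(C/397) = 0.24780: ln(C/397) = 0.24780/5.35 = 0.04632, so C = 397 × e^0.04632 = 397 × 1.04741 = 415.82 ppm.

C ≈ 416 ppm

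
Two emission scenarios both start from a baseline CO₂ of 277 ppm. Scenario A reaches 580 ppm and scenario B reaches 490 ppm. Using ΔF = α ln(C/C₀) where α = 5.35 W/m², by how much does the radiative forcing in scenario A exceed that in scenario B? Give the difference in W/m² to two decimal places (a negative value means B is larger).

ΔF_A = 5.35 ln(580/277) = 5.35 × 0.73901 = 3.9537 W/m².
ΔF_B = 5.35 ln(490/277) = 5.35 × 0.57039 = 3.0516 W/m².
Difference: 3.9537 − 3.0516 = 0.9021 W/m².
(Equivalently, ΔF_A − ΔF_B = 5.35 ln(580/490) = 5.35 × 0.16862 = 0.9021 W/m².)

ΔF_A − ΔF_B = 0.90 W/m²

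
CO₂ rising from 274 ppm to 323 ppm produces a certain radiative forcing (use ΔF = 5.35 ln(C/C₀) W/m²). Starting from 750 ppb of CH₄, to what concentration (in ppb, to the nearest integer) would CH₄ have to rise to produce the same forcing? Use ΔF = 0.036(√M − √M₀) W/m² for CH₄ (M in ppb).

M ≈ 2687 ppb

CO₂ forcing: 5.35 × ln(323/274) = 5.35 × 0.164524 = 0.88020 W/m².
Set 0.036(√M − √750) = 0.88020: √M = 0.88020/0.036 + √750 = 24.4500 + 27.3861 = 51.8361.
M = (51.8361)² = 2686.98 ppb.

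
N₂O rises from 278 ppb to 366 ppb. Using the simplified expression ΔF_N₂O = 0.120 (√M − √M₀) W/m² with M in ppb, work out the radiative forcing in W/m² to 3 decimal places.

N₂O: 0.120 × (√366 − √278) = 0.120 × (19.1311 − 16.6733) = 0.120 × 2.4578 = 0.2949 W/m².

ΔF = 0.295 W/m²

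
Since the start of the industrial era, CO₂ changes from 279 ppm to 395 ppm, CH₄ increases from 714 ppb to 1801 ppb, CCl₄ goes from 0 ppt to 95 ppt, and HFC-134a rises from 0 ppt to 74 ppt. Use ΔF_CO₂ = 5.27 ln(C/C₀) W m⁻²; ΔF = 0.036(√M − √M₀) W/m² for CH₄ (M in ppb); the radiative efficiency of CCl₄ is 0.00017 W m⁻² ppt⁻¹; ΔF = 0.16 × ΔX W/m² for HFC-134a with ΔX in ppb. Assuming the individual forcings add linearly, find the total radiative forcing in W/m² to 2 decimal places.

CO₂: 5.27 × ln(395/279) = 5.27 × ln(1.41577) = 5.27 × 0.34767 = 1.8322 W/m².
CH₄: 0.036 × (√1801 − √714) = 0.036 × (42.4382 − 26.7208) = 0.036 × 15.7174 = 0.5658 W/m².
CCl₄: ΔF = 0.00017 × (95 − 0) = 0.00017 × 95 = 0.0162 W/m².
HFC-134a: Δ = 74 − 0 = 74 ppt = 0.074 ppb; ΔF = 0.16 × 0.074 = 0.0118 W/m².
Total ΔF = 1.8322 + 0.5658 + 0.0162 + 0.0118 = 2.4260 W/m².

ΔF = 2.43 W/m²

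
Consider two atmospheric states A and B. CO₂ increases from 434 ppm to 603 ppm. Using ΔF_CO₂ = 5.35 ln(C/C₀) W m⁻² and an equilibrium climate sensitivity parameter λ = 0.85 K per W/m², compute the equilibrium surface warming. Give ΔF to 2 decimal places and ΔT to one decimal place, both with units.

ΔF = 1.76 W/m²; ΔT = 1.5 K

CO₂: 5.35 × ln(603/434) = 5.35 × ln(1.38940) = 5.35 × 0.32887 = 1.7595 W/m².
ΔT = λ ΔF = 0.85 × 1.76 = 1.4960 K.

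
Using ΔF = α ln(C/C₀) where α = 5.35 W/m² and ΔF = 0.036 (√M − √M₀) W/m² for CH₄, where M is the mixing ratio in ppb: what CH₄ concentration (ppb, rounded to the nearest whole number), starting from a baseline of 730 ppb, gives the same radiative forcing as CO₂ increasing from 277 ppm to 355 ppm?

CO₂ forcing: 5.35 × ln(355/277) = 5.35 × 0.248100 = 1.32734 W/m².
Set 0.036(√M − √730) = 1.32734: √M = 1.32734/0.036 + √730 = 36.8706 + 27.0185 = 63.8891.
M = (63.8891)² = 4081.82 ppb.

M ≈ 4082 ppb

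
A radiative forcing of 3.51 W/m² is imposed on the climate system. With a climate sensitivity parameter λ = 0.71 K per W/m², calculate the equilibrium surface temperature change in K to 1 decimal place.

ΔT = 2.5 K

ΔT = λ ΔF = 0.71 × 3.51 = 2.4921 K.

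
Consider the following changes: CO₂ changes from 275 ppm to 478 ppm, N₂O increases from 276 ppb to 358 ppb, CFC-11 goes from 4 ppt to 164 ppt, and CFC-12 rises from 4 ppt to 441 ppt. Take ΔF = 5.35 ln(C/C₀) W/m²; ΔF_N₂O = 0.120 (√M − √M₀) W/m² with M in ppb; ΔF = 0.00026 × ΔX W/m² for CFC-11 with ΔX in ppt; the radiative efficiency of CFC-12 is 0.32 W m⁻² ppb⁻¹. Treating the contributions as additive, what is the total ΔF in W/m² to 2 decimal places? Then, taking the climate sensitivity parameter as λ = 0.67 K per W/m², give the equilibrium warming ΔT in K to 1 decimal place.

CO₂: 5.35 × ln(478/275) = 5.35 × ln(1.73818) = 5.35 × 0.55284 = 2.9577 W/m².
N₂O: 0.120 × (√358 − √276) = 0.120 × (18.9209 − 16.6132) = 0.120 × 2.3077 = 0.2769 W/m².
CFC-11: ΔF = 0.00026 × (164 − 4) = 0.00026 × 160 = 0.0416 W/m².
CFC-12: Δ = 441 − 4 = 437 ppt = 0.437 ppb; ΔF = 0.32 × 0.437 = 0.1398 W/m².
Total ΔF = 2.9577 + 0.2769 + 0.0416 + 0.1398 = 3.4160 W/m².
ΔT = λ ΔF = 0.67 × 3.42 = 2.2914 K.

ΔF = 3.42 W/m²; ΔT = 2.3 K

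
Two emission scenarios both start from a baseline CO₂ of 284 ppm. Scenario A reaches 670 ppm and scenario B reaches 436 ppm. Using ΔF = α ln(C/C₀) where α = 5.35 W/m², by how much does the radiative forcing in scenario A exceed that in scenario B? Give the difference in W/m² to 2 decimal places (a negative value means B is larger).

ΔF_A − ΔF_B = 2.30 W/m²

ΔF_A = 5.35 ln(670/284) = 5.35 × 0.85830 = 4.5919 W/m².
ΔF_B = 5.35 ln(436/284) = 5.35 × 0.42867 = 2.2934 W/m².
Difference: 4.5919 − 2.2934 = 2.2985 W/m².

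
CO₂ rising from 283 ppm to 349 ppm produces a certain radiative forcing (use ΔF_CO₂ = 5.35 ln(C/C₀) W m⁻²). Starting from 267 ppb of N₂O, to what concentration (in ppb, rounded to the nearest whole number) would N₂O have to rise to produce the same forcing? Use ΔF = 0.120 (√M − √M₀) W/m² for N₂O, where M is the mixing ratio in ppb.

M ≈ 660 ppb

CO₂ forcing: 5.35 × ln(349/283) = 5.35 × 0.209625 = 1.12149 W/m².
Set 0.120(√M − √267) = 1.12149: √M = 1.12149/0.120 + √267 = 9.3458 + 16.3401 = 25.6859.
M = (25.6859)² = 659.77 ppb.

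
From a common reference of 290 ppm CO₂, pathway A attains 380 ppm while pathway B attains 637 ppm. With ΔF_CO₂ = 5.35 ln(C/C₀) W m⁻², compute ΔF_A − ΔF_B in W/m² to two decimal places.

ΔF_A = 5.35 ln(380/290) = 5.35 × 0.27029 = 1.4461 W/m².
ΔF_B = 5.35 ln(637/290) = 5.35 × 0.78689 = 4.2099 W/m².
Difference: 1.4461 − 4.2099 = -2.7638 W/m².

ΔF_A − ΔF_B = -2.76 W/m²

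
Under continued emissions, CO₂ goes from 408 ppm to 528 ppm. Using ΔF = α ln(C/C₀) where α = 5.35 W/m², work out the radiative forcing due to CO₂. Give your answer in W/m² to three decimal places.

ΔF = 1.379 W/m²

CO₂: 5.35 × ln(528/408) = 5.35 × ln(1.29412) = 5.35 × 0.25783 = 1.3794 W/m².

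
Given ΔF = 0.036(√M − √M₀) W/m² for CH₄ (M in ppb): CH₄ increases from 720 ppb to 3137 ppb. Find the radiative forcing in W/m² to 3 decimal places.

ΔF = 1.050 W/m²

CH₄: 0.036 × (√3137 − √720) = 0.036 × (56.0089 − 26.8328) = 0.036 × 29.1761 = 1.0503 W/m².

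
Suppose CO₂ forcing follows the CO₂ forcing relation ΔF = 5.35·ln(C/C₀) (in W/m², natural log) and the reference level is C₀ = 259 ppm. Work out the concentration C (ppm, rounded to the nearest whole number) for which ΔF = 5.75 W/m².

Set 5.35 ln(C/259) = 5.75, so ln(C/259) = 5.75/5.35 = 1.07477.
Then C/259 = e^1.07477 = 2.92932, giving C = 259 × 2.92932 = 758.69 ppm.

C ≈ 759 ppm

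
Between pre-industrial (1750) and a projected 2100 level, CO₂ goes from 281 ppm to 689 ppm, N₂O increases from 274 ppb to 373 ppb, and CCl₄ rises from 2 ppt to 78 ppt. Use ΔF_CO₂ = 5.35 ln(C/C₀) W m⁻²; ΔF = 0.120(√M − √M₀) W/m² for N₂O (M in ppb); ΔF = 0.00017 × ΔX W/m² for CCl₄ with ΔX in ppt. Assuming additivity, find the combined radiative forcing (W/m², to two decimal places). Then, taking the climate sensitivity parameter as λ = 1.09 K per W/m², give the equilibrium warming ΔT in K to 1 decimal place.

CO₂: 5.35 × ln(689/281) = 5.35 × ln(2.45196) = 5.35 × 0.89689 = 4.7984 W/m².
N₂O: 0.120 × (√373 − √274) = 0.120 × (19.3132 − 16.5529) = 0.120 × 2.7603 = 0.3312 W/m².
CCl₄: ΔF = 0.00017 × (78 − 2) = 0.00017 × 76 = 0.0129 W/m².
Total ΔF = 4.7984 + 0.3312 + 0.0129 = 5.1425 W/m².
ΔT = λ ΔF = 1.09 × 5.14 = 5.6026 K.

ΔF = 5.14 W/m²; ΔT = 5.6 K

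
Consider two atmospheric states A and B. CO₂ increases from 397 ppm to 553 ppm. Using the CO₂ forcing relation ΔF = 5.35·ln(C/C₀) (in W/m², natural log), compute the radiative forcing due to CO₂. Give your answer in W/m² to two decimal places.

ΔF = 1.77 W/m²

CO₂: 5.35 × ln(553/397) = 5.35 × ln(1.39295) = 5.35 × 0.33142 = 1.7731 W/m².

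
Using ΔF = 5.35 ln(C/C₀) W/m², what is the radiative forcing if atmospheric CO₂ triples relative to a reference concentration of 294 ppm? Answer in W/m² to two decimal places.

ΔF = 5.35 × ln(3) = 5.35 × 1.09861 = 5.8776 W/m².

ΔF = 5.88 W/m²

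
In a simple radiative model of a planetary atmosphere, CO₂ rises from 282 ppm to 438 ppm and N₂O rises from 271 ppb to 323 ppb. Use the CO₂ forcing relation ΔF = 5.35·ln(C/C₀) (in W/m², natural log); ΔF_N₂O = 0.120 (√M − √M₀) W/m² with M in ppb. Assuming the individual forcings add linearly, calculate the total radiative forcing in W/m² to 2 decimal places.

CO₂: 5.35 × ln(438/282) = 5.35 × ln(1.55319) = 5.35 × 0.44031 = 2.3557 W/m².
N₂O: 0.120 × (√323 − √271) = 0.120 × (17.9722 − 16.4621) = 0.120 × 1.5101 = 0.1812 W/m².
Total ΔF = 2.3557 + 0.1812 = 2.5369 W/m².

ΔF = 2.54 W/m²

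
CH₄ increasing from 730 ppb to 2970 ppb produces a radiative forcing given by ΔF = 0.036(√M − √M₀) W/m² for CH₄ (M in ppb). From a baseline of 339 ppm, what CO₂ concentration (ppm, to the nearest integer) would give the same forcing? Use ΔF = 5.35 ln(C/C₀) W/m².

C ≈ 408 ppm

CH₄ forcing: 0.036 × (√2970 − √730) = 0.036 × (54.4977 − 27.0185) = 0.036 × 27.4792 = 0.98925 W/m².
Set 5.35 ln(C/339) = 0.98925: ln(C/339) = 0.98925/5.35 = 0.18491, so C = 339 × e^0.18491 = 339 × 1.20311 = 407.85 ppm.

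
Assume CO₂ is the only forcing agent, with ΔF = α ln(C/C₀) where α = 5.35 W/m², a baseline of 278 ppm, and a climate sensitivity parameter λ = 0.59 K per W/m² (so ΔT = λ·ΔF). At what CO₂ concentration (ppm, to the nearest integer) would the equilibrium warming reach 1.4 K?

Required forcing: ΔF = ΔT/λ = 1.4/0.59 = 2.3729 W/m².
Then ln(C/278) = ΔF/5.35 = 2.3729/5.35 = 0.44353.
So C = 278 × e^0.44353 = 278 × 1.55820 = 433.18 ppm.

C ≈ 433 ppm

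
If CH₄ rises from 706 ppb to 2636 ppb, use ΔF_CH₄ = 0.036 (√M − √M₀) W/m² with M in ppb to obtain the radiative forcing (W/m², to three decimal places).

ΔF = 0.892 W/m²

CH₄: 0.036 × (√2636 − √706) = 0.036 × (51.3420 − 26.5707) = 0.036 × 24.7713 = 0.8918 W/m².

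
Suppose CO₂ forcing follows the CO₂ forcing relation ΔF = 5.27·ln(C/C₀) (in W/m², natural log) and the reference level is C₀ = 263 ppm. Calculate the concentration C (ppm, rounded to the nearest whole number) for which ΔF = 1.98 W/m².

Set 5.27 ln(C/263) = 1.98, so ln(C/263) = 1.98/5.27 = 0.37571.
Then C/263 = e^0.37571 = 1.45602, giving C = 263 × 1.45602 = 382.93 ppm.

C ≈ 383 ppm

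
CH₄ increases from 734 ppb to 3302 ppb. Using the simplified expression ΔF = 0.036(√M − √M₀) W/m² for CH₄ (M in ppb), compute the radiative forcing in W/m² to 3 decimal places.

CH₄: 0.036 × (√3302 − √734) = 0.036 × (57.4630 − 27.0924) = 0.036 × 30.3706 = 1.0933 W/m².

ΔF = 1.093 W/m²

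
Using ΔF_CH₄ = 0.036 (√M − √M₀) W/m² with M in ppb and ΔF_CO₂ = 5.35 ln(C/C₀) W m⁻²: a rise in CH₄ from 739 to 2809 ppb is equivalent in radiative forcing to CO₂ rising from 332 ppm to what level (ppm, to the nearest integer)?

CH₄ forcing: 0.036 × (√2809 − √739) = 0.036 × (53.0000 − 27.1846) = 0.036 × 25.8154 = 0.92935 W/m².
Set 5.35 ln(C/332) = 0.92935: ln(C/332) = 0.92935/5.35 = 0.17371, so C = 332 × e^0.17371 = 332 × 1.18971 = 394.98 ppm.

C ≈ 395 ppm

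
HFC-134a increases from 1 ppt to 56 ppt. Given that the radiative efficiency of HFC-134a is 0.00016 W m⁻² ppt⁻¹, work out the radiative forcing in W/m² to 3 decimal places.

HFC-134a: ΔF = 0.00016 × (56 − 1) = 0.00016 × 55 = 0.0088 W/m².

ΔF = 0.009 W/m²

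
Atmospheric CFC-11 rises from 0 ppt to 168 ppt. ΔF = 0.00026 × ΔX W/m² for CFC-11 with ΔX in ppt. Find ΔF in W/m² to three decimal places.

ΔF = 0.044 W/m²

CFC-11: ΔF = 0.00026 × (168 − 0) = 0.00026 × 168 = 0.0437 W/m².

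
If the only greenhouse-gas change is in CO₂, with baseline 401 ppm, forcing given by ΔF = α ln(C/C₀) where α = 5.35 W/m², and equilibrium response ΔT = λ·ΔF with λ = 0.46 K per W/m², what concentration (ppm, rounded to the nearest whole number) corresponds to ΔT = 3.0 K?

C ≈ 1357 ppm

Required forcing: ΔF = ΔT/λ = 3.0/0.46 = 6.5217 W/m².
Then ln(C/401) = ΔF/5.35 = 6.5217/5.35 = 1.21901.
So C = 401 × e^1.21901 = 401 × 3.38384 = 1356.92 ppm.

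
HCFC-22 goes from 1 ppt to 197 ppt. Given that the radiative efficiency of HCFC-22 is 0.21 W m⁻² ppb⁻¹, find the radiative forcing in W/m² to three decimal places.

ΔF = 0.041 W/m²

HCFC-22: Δ = 197 − 1 = 196 ppt = 0.196 ppb; ΔF = 0.21 × 0.196 = 0.0412 W/m².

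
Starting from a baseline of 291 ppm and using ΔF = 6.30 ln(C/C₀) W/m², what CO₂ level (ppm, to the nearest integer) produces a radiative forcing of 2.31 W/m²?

C ≈ 420 ppm

Set 6.30 ln(C/291) = 2.31, so ln(C/291) = 2.31/6.30 = 0.36667.
Then C/291 = e^0.36667 = 1.44292, giving C = 291 × 1.44292 = 419.89 ppm.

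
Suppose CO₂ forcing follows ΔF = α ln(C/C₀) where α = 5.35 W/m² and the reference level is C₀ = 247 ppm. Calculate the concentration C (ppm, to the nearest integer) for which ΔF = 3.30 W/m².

Set 5.35 ln(C/247) = 3.30, so ln(C/247) = 3.30/5.35 = 0.61682.
Then C/247 = e^0.61682 = 1.85303, giving C = 247 × 1.85303 = 457.70 ppm.

C ≈ 458 ppm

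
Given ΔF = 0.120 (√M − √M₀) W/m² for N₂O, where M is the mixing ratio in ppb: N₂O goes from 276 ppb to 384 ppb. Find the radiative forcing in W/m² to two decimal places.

ΔF = 0.36 W/m²

N₂O: 0.120 × (√384 − √276) = 0.120 × (19.5959 − 16.6132) = 0.120 × 2.9827 = 0.3579 W/m².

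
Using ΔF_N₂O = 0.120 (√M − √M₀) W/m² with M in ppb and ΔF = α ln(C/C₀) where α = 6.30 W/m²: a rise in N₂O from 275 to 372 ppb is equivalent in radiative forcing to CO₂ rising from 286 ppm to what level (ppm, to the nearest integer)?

C ≈ 301 ppm

N₂O forcing: 0.120 × (√372 − √275) = 0.120 × (19.2873 − 16.5831) = 0.120 × 2.7042 = 0.32450 W/m².
Set 6.30 ln(C/286) = 0.32450: ln(C/286) = 0.32450/6.30 = 0.05151, so C = 286 × e^0.05151 = 286 × 1.05286 = 301.12 ppm.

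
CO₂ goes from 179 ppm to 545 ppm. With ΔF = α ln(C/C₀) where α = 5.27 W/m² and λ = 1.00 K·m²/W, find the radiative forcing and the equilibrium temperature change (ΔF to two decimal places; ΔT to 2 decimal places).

ΔF = 5.87 W/m²; ΔT = 5.87 K

CO₂: 5.27 × ln(545/179) = 5.27 × ln(3.04469) = 5.27 × 1.11340 = 5.8676 W/m².
ΔT = λ ΔF = 1.00 × 5.87 = 5.8700 K.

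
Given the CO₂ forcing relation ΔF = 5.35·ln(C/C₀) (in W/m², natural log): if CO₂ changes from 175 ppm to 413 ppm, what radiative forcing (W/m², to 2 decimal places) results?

CO₂ absorption bands are partially saturated, so forcing scales with the logarithm of the concentration ratio.
CO₂: 5.35 × ln(413/175) = 5.35 × ln(2.36000) = 5.35 × 0.85866 = 4.5938 W/m².

ΔF = 4.59 W/m²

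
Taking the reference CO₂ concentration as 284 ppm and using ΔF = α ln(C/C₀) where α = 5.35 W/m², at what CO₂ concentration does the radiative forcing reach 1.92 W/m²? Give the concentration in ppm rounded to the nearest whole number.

Set 5.35 ln(C/284) = 1.92, so ln(C/284) = 1.92/5.35 = 0.35888.
Then C/284 = e^0.35888 = 1.43172, giving C = 284 × 1.43172 = 406.61 ppm.

C ≈ 407 ppm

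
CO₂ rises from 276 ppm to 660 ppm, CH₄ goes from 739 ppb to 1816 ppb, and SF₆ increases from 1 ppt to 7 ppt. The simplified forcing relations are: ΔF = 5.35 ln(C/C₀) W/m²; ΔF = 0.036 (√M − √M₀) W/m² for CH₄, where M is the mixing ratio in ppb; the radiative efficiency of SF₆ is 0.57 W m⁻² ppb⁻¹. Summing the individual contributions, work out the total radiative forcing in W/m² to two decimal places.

ΔF = 5.22 W/m²

CO₂: 5.35 × ln(660/276) = 5.35 × ln(2.39130) = 5.35 × 0.87184 = 4.6643 W/m².
CH₄: 0.036 × (√1816 − √739) = 0.036 × (42.6146 − 27.1846) = 0.036 × 15.4300 = 0.5555 W/m².
SF₆: Δ = 7 − 1 = 6 ppt = 0.006 ppb; ΔF = 0.57 × 0.006 = 0.0034 W/m².
Total ΔF = 4.6643 + 0.5555 + 0.0034 = 5.2232 W/m².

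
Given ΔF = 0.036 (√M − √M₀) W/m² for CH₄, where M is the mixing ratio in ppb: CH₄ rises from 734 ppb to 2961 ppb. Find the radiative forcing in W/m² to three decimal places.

CH₄: 0.036 × (√2961 − √734) = 0.036 × (54.4151 − 27.0924) = 0.036 × 27.3227 = 0.9836 W/m².

ΔF = 0.984 W/m²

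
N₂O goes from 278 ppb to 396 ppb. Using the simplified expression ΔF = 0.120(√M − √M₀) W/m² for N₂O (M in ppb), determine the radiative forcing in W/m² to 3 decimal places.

ΔF = 0.387 W/m²

N₂O: 0.120 × (√396 − √278) = 0.120 × (19.8997 − 16.6733) = 0.120 × 3.2264 = 0.3872 W/m².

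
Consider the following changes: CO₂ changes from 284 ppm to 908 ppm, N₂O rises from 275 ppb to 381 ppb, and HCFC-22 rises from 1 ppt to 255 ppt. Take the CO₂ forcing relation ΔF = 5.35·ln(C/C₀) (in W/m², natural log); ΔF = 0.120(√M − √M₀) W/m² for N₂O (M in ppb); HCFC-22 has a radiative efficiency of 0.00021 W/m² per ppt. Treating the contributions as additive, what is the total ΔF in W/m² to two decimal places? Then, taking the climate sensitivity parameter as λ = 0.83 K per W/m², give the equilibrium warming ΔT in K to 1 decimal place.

ΔF = 6.62 W/m²; ΔT = 5.5 K

CO₂: 5.35 × ln(908/284) = 5.35 × ln(3.19718) = 5.35 × 1.16227 = 6.2181 W/m².
N₂O: 0.120 × (√381 − √275) = 0.120 × (19.5192 − 16.5831) = 0.120 × 2.9361 = 0.3523 W/m².
HCFC-22: ΔF = 0.00021 × (255 − 1) = 0.00021 × 254 = 0.0533 W/m².
Total ΔF = 6.2181 + 0.3523 + 0.0533 = 6.6237 W/m².
ΔT = λ ΔF = 0.83 × 6.62 = 5.4946 K.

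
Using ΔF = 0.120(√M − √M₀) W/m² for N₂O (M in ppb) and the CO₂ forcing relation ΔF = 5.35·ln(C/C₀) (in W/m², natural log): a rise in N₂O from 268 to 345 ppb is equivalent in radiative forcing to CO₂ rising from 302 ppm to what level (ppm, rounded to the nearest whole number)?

C ≈ 317 ppm

N₂O forcing: 0.120 × (√345 − √268) = 0.120 × (18.5742 − 16.3707) = 0.120 × 2.2035 = 0.26442 W/m².
Set 5.35 ln(C/302) = 0.26442: ln(C/302) = 0.26442/5.35 = 0.04942, so C = 302 × e^0.04942 = 302 × 1.05066 = 317.30 ppm.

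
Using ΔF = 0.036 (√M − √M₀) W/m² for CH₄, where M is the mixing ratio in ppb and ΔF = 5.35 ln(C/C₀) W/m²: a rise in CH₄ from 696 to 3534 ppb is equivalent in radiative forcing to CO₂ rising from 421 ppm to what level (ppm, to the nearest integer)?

CH₄ forcing: 0.036 × (√3534 − √696) = 0.036 × (59.4475 − 26.3818) = 0.036 × 33.0657 = 1.19037 W/m².
Set 5.35 ln(C/421) = 1.19037: ln(C/421) = 1.19037/5.35 = 0.22250, so C = 421 × e^0.22250 = 421 × 1.24920 = 525.91 ppm.

C ≈ 526 ppm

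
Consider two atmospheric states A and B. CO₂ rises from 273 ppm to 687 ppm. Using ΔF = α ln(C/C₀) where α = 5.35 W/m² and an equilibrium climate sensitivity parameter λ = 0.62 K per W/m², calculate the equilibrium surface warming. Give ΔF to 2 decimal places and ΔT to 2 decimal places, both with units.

ΔF = 4.94 W/m²; ΔT = 3.06 K

CO₂: 5.35 × ln(687/273) = 5.35 × ln(2.51648) = 5.35 × 0.92286 = 4.9373 W/m².
ΔT = λ ΔF = 0.62 × 4.94 = 3.0628 K.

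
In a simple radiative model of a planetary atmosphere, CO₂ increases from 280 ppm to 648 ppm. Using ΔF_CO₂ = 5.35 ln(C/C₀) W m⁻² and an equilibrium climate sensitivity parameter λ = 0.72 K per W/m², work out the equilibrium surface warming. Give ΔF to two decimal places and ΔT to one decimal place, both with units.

CO₂: 5.35 × ln(648/280) = 5.35 × ln(2.31429) = 5.35 × 0.83910 = 4.4892 W/m².
ΔT = λ ΔF = 0.72 × 4.49 = 3.2328 K.

ΔF = 4.49 W/m²; ΔT = 3.2 K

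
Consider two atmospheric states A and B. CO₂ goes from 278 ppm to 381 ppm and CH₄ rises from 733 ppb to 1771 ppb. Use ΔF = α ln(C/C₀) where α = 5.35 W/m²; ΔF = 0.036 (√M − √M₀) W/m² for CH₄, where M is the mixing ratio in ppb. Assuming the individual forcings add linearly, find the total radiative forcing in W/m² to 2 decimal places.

ΔF = 2.23 W/m²

CO₂: 5.35 × ln(381/278) = 5.35 × ln(1.37050) = 5.35 × 0.31518 = 1.6862 W/m².
CH₄: 0.036 × (√1771 − √733) = 0.036 × (42.0833 − 27.0740) = 0.036 × 15.0093 = 0.5403 W/m².
Total ΔF = 1.6862 + 0.5403 = 2.2265 W/m².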